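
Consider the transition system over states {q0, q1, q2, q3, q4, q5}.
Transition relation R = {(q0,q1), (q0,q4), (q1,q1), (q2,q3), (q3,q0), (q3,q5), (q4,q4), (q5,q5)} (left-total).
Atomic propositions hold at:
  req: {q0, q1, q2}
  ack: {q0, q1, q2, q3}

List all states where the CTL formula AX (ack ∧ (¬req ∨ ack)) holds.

Sat(¬req) = {q3, q4, q5}
Sat(¬req ∨ ack) = {q0, q1, q2, q3, q4, q5}
Sat(ack ∧ (¬req ∨ ack)) = {q0, q1, q2, q3}
Sat(AX (ack ∧ (¬req ∨ ack))) = {s : every successor in {q0, q1, q2, q3}} = {q1, q2}

{q1, q2}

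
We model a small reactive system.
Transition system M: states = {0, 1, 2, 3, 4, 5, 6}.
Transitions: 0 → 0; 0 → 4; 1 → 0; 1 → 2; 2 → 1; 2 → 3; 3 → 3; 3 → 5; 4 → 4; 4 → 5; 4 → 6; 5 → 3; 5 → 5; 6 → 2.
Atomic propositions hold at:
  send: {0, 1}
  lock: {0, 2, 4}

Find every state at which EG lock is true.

{0, 4}

EG lock: greatest fixpoint, start Z0 = {0, 2, 4}, keep only states in Sat with some successor in Z. Z1 = {0, 4}; fixed.
Sat(EG lock) = {0, 4}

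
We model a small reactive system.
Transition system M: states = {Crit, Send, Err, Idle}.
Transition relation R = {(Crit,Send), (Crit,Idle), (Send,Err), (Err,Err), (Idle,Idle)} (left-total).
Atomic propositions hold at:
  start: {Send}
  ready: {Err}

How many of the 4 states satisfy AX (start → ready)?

3

Sat(start → ready) = {Crit, Err, Idle}
Sat(AX (start → ready)) = {s : every successor in {Crit, Err, Idle}} = {Send, Err, Idle}
|Sat(AX (start → ready))| = |{Send, Err, Idle}| = 3.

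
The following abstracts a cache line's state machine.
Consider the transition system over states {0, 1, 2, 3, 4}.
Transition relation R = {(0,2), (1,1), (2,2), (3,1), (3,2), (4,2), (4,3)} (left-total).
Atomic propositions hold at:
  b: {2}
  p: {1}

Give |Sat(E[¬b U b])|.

4

Sat(¬b) = {0, 1, 3, 4}
E[¬b U b]: least fixpoint, start Z0 = Sat(b) = {2}, add states in Sat(¬b) with some successor in Z. Z1 = {0, 2, 3, 4}; fixed.
Sat(E[¬b U b]) = {0, 2, 3, 4}
|Sat(E[¬b U b])| = |{0, 2, 3, 4}| = 4.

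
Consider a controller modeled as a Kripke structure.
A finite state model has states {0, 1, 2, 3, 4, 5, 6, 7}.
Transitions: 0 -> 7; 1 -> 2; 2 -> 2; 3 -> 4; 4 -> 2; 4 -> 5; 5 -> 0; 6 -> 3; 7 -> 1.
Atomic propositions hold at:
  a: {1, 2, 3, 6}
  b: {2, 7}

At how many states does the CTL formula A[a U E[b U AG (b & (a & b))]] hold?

2

Sat(a & b) = {2}
Sat(b & (a & b)) = {2}
AG (b & (a & b)): greatest fixpoint, start Z0 = {2}, keep only states in Sat with every successor in Z. Already a fixed point.
Sat(AG (b & (a & b))) = {2}
E[b U AG (b & (a & b))]: least fixpoint, start Z0 = Sat(AG (b & (a & b))) = {2}, add states in Sat(b) with some successor in Z. Already a fixed point.
Sat(E[b U AG (b & (a & b))]) = {2}
A[a U E[b U AG (b & (a & b))]]: least fixpoint, start Z0 = Sat(E[b U AG (b & (a & b))]) = {2}, add states in Sat(a) with every successor in Z. Z1 = {1, 2}; fixed.
Sat(A[a U E[b U AG (b & (a & b))]]) = {1, 2}
|Sat(A[a U E[b U AG (b & (a & b))]])| = |{1, 2}| = 2.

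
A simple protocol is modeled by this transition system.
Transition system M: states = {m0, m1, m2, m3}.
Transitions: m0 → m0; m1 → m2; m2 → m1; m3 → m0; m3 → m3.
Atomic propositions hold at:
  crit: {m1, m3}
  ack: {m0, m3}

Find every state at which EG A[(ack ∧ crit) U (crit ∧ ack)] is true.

{m3}

Sat(ack ∧ crit) = {m3}
Sat(crit ∧ ack) = {m3}
A[(ack ∧ crit) U (crit ∧ ack)]: least fixpoint, start Z0 = Sat((crit ∧ ack)) = {m3}, add states in Sat(ack ∧ crit) with every successor in Z. Already a fixed point.
Sat(A[(ack ∧ crit) U (crit ∧ ack)]) = {m3}
EG A[(ack ∧ crit) U (crit ∧ ack)]: greatest fixpoint, start Z0 = {m3}, keep only states in Sat with some successor in Z. Already a fixed point.
Sat(EG A[(ack ∧ crit) U (crit ∧ ack)]) = {m3}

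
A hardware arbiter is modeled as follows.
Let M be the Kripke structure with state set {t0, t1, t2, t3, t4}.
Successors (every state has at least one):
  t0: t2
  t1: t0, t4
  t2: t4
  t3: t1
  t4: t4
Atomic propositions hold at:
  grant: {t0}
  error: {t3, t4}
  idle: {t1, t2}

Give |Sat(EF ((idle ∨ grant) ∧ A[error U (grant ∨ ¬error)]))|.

4

Sat(idle ∨ grant) = {t0, t1, t2}
Sat(¬error) = {t0, t1, t2}
Sat(grant ∨ ¬error) = {t0, t1, t2}
A[error U (grant ∨ ¬error)]: least fixpoint, start Z0 = Sat((grant ∨ ¬error)) = {t0, t1, t2}, add states in Sat(error) with every successor in Z. Z1 = {t0, t1, t2, t3}; fixed.
Sat(A[error U (grant ∨ ¬error)]) = {t0, t1, t2, t3}
Sat((idle ∨ grant) ∧ A[error U (grant ∨ ¬error)]) = {t0, t1, t2}
EF ((idle ∨ grant) ∧ A[error U (grant ∨ ¬error)]): least fixpoint, start Z0 = {t0, t1, t2}, add states with some successor in Z. Z1 = {t0, t1, t2, t3}; fixed.
Sat(EF ((idle ∨ grant) ∧ A[error U (grant ∨ ¬error)])) = {t0, t1, t2, t3}
|Sat(EF ((idle ∨ grant) ∧ A[error U (grant ∨ ¬error)]))| = |{t0, t1, t2, t3}| = 4.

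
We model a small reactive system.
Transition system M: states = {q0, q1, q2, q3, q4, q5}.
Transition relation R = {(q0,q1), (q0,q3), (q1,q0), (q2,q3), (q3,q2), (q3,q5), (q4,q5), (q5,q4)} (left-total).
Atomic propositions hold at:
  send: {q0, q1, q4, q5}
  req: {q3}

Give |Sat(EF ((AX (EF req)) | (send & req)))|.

4

EF req: least fixpoint, start Z0 = {q3}, add states with some successor in Z. Z1 = {q0, q2, q3}; Z2 = {q0, q1, q2, q3}; fixed.
Sat(EF req) = {q0, q1, q2, q3}
Sat(AX (EF req)) = {s : every successor in {q0, q1, q2, q3}} = {q0, q1, q2}
Sat(send & req) = ∅
Sat((AX (EF req)) | (send & req)) = {q0, q1, q2}
EF ((AX (EF req)) | (send & req)): least fixpoint, start Z0 = {q0, q1, q2}, add states with some successor in Z. Z1 = {q0, q1, q2, q3}; fixed.
Sat(EF ((AX (EF req)) | (send & req))) = {q0, q1, q2, q3}
|Sat(EF ((AX (EF req)) | (send & req)))| = |{q0, q1, q2, q3}| = 4.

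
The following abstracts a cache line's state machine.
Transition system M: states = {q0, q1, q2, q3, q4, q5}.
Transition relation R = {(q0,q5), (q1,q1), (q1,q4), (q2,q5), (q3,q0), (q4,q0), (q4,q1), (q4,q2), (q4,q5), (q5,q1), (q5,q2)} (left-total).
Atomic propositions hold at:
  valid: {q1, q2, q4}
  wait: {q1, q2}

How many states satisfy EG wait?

1

EG wait: greatest fixpoint, start Z0 = {q1, q2}, keep only states in Sat with some successor in Z. Z1 = {q1}; fixed.
Sat(EG wait) = {q1}
|Sat(EG wait)| = |{q1}| = 1.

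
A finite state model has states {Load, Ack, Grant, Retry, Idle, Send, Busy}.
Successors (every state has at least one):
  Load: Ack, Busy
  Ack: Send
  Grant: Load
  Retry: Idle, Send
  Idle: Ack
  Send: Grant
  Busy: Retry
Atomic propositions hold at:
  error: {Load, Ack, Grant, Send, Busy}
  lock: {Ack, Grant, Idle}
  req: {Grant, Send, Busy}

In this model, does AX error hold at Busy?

Sat(AX error) = {s : every successor in {Load, Ack, Grant, Send, Busy}} = {Load, Ack, Grant, Idle, Send}
Busy ∉ Sat(AX error) = {Load, Ack, Grant, Idle, Send}, so the formula does not hold at Busy.

No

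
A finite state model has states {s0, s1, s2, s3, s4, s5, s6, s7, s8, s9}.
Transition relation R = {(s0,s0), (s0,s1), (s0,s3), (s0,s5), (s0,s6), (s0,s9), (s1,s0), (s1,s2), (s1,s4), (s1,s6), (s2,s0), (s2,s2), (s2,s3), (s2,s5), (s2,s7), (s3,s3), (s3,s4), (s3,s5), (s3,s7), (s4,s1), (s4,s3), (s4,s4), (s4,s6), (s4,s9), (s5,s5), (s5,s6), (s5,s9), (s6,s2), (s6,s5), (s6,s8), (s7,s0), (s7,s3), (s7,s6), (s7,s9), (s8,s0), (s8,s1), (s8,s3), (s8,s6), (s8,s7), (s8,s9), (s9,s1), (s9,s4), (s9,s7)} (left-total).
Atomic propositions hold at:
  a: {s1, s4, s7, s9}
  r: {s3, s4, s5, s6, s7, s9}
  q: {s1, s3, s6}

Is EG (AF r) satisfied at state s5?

AF r: least fixpoint, start Z0 = {s3, s4, s5, s6, s7, s9}, add states with every successor in Z. Already a fixed point.
Sat(AF r) = {s3, s4, s5, s6, s7, s9}
EG (AF r): greatest fixpoint, start Z0 = {s3, s4, s5, s6, s7, s9}, keep only states in Sat with some successor in Z. Already a fixed point.
Sat(EG (AF r)) = {s3, s4, s5, s6, s7, s9}
s5 ∈ Sat(EG (AF r)) = {s3, s4, s5, s6, s7, s9}, so the formula holds at s5.

Yes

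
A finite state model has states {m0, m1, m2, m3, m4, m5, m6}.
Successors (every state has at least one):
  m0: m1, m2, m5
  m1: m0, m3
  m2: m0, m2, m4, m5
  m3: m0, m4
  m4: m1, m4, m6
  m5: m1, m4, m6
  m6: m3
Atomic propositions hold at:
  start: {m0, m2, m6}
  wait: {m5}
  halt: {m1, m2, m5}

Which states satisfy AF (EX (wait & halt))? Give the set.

{m0, m2}

Sat(wait & halt) = {m5}
Sat(EX (wait & halt)) = {s : some successor in {m5}} = {m0, m2}
AF (EX (wait & halt)): least fixpoint, start Z0 = {m0, m2}, add states with every successor in Z. Already a fixed point.
Sat(AF (EX (wait & halt))) = {m0, m2}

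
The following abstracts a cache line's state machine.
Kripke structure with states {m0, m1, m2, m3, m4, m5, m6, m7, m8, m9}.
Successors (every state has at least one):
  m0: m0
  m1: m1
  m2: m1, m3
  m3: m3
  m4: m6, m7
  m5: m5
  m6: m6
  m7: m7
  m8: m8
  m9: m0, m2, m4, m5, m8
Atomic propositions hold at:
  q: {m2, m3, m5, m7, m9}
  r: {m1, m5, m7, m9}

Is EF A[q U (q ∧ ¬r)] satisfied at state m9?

Sat(¬r) = {m0, m2, m3, m4, m6, m8}
Sat(q ∧ ¬r) = {m2, m3}
A[q U (q ∧ ¬r)]: least fixpoint, start Z0 = Sat((q ∧ ¬r)) = {m2, m3}, add states in Sat(q) with every successor in Z. Already a fixed point.
Sat(A[q U (q ∧ ¬r)]) = {m2, m3}
EF A[q U (q ∧ ¬r)]: least fixpoint, start Z0 = {m2, m3}, add states with some successor in Z. Z1 = {m2, m3, m9}; fixed.
Sat(EF A[q U (q ∧ ¬r)]) = {m2, m3, m9}
m9 ∈ Sat(EF A[q U (q ∧ ¬r)]) = {m2, m3, m9}, so the formula holds at m9.

Yes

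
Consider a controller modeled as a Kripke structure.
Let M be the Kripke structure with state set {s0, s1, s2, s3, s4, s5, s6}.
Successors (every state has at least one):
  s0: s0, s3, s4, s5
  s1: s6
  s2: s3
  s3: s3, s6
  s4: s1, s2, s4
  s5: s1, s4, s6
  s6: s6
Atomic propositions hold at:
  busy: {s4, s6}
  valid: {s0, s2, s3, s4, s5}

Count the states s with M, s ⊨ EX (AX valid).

2

Sat(AX valid) = {s : every successor in {s0, s2, s3, s4, s5}} = {s0, s2}
Sat(EX (AX valid)) = {s : some successor in {s0, s2}} = {s0, s4}
|Sat(EX (AX valid))| = |{s0, s4}| = 2.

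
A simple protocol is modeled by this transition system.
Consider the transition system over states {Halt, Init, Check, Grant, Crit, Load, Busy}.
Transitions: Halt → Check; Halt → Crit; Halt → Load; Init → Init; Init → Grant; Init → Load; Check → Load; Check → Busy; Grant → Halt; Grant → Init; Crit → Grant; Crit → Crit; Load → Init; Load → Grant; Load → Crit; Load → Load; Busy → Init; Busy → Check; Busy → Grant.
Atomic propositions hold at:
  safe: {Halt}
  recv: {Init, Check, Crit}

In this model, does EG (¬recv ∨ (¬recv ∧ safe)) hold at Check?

No

Sat(¬recv) = {Halt, Grant, Load, Busy}
Sat(¬recv ∧ safe) = {Halt}
Sat(¬recv ∨ (¬recv ∧ safe)) = {Halt, Grant, Load, Busy}
EG (¬recv ∨ (¬recv ∧ safe)): greatest fixpoint, start Z0 = {Halt, Grant, Load, Busy}, keep only states in Sat with some successor in Z. Already a fixed point.
Sat(EG (¬recv ∨ (¬recv ∧ safe))) = {Halt, Grant, Load, Busy}
Check ∉ Sat(EG (¬recv ∨ (¬recv ∧ safe))) = {Halt, Grant, Load, Busy}, so the formula does not hold at Check.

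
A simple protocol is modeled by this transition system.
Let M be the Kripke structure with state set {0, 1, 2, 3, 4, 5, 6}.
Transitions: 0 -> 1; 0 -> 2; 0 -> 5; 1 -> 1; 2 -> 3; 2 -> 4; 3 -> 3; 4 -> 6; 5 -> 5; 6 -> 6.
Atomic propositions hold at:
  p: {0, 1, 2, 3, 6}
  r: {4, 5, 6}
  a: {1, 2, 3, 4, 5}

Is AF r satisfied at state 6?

Yes

AF r: least fixpoint, start Z0 = {4, 5, 6}, add states with every successor in Z. Already a fixed point.
Sat(AF r) = {4, 5, 6}
6 ∈ Sat(AF r) = {4, 5, 6}, so the formula holds at 6.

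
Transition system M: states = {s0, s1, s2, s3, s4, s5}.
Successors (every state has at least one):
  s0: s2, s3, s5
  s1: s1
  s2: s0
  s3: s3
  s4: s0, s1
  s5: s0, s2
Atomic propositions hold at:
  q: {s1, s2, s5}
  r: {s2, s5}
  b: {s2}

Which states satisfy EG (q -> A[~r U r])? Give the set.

{s0, s2, s3, s4, s5}

Sat(~r) = {s0, s1, s3, s4}
A[~r U r]: least fixpoint, start Z0 = Sat(r) = {s2, s5}, add states in Sat(~r) with every successor in Z. Already a fixed point.
Sat(A[~r U r]) = {s2, s5}
Sat(q -> A[~r U r]) = {s0, s2, s3, s4, s5}
EG (q -> A[~r U r]): greatest fixpoint, start Z0 = {s0, s2, s3, s4, s5}, keep only states in Sat with some successor in Z. Already a fixed point.
Sat(EG (q -> A[~r U r])) = {s0, s2, s3, s4, s5}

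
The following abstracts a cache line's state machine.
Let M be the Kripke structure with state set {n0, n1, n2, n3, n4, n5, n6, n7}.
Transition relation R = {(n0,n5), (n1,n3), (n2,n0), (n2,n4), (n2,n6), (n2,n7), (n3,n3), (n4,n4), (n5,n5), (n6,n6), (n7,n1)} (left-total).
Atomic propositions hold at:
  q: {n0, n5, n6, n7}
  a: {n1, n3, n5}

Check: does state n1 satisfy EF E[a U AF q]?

AF q: least fixpoint, start Z0 = {n0, n5, n6, n7}, add states with every successor in Z. Already a fixed point.
Sat(AF q) = {n0, n5, n6, n7}
E[a U AF q]: least fixpoint, start Z0 = Sat(AF q) = {n0, n5, n6, n7}, add states in Sat(a) with some successor in Z. Already a fixed point.
Sat(E[a U AF q]) = {n0, n5, n6, n7}
EF E[a U AF q]: least fixpoint, start Z0 = {n0, n5, n6, n7}, add states with some successor in Z. Z1 = {n0, n2, n5, n6, n7}; fixed.
Sat(EF E[a U AF q]) = {n0, n2, n5, n6, n7}
n1 ∉ Sat(EF E[a U AF q]) = {n0, n2, n5, n6, n7}, so the formula does not hold at n1.

No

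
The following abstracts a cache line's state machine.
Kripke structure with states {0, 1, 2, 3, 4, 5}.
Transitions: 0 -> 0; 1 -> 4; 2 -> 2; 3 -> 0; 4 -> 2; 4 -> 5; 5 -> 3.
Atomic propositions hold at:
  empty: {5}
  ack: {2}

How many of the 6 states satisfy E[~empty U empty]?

3

Sat(~empty) = {0, 1, 2, 3, 4}
E[~empty U empty]: least fixpoint, start Z0 = Sat(empty) = {5}, add states in Sat(~empty) with some successor in Z. Z1 = {4, 5}; Z2 = {1, 4, 5}; fixed.
Sat(E[~empty U empty]) = {1, 4, 5}
|Sat(E[~empty U empty])| = |{1, 4, 5}| = 3.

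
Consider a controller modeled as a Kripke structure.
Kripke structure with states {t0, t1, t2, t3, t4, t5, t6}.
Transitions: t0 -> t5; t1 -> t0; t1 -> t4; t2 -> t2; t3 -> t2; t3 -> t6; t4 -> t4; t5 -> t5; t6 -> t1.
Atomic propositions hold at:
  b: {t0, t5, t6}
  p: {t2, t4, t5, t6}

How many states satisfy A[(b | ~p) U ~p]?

Sat(~p) = {t0, t1, t3}
Sat(b | ~p) = {t0, t1, t3, t5, t6}
A[(b | ~p) U ~p]: least fixpoint, start Z0 = Sat(~p) = {t0, t1, t3}, add states in Sat(b | ~p) with every successor in Z. Z1 = {t0, t1, t3, t6}; fixed.
Sat(A[(b | ~p) U ~p]) = {t0, t1, t3, t6}
|Sat(A[(b | ~p) U ~p])| = |{t0, t1, t3, t6}| = 4.

4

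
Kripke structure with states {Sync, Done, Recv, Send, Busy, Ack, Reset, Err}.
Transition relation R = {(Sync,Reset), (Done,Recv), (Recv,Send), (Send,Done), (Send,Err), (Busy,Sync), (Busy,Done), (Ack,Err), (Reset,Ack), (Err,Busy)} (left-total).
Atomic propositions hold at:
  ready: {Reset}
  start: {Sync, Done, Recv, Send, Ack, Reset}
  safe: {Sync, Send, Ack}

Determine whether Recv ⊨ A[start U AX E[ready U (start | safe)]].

Sat(start | safe) = {Sync, Done, Recv, Send, Ack, Reset}
E[ready U (start | safe)]: least fixpoint, start Z0 = Sat((start | safe)) = {Sync, Done, Recv, Send, Ack, Reset}, add states in Sat(ready) with some successor in Z. Already a fixed point.
Sat(E[ready U (start | safe)]) = {Sync, Done, Recv, Send, Ack, Reset}
Sat(AX E[ready U (start | safe)]) = {s : every successor in {Sync, Done, Recv, Send, Ack, Reset}} = {Sync, Done, Recv, Busy, Reset}
A[start U AX E[ready U (start | safe)]]: least fixpoint, start Z0 = Sat(AX E[ready U (start | safe)]) = {Sync, Done, Recv, Busy, Reset}, add states in Sat(start) with every successor in Z. Already a fixed point.
Sat(A[start U AX E[ready U (start | safe)]]) = {Sync, Done, Recv, Busy, Reset}
Recv ∈ Sat(A[start U AX E[ready U (start | safe)]]) = {Sync, Done, Recv, Busy, Reset}, so the formula holds at Recv.

Yes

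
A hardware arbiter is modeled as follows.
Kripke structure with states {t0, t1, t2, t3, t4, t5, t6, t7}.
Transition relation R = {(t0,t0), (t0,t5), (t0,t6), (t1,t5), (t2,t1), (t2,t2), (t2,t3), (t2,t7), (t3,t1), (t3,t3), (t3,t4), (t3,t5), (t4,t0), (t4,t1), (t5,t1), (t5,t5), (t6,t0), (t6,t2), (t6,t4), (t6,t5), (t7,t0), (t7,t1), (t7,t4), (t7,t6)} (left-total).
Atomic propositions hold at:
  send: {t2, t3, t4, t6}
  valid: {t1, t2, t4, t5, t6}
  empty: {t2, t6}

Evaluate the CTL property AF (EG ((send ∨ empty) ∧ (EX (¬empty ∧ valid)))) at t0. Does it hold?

No

Sat(send ∨ empty) = {t2, t3, t4, t6}
Sat(¬empty) = {t0, t1, t3, t4, t5, t7}
Sat(¬empty ∧ valid) = {t1, t4, t5}
Sat(EX (¬empty ∧ valid)) = {s : some successor in {t1, t4, t5}} = {t0, t1, t2, t3, t4, t5, t6, t7}
Sat((send ∨ empty) ∧ (EX (¬empty ∧ valid))) = {t2, t3, t4, t6}
EG ((send ∨ empty) ∧ (EX (¬empty ∧ valid))): greatest fixpoint, start Z0 = {t2, t3, t4, t6}, keep only states in Sat with some successor in Z. Z1 = {t2, t3, t6}; fixed.
Sat(EG ((send ∨ empty) ∧ (EX (¬empty ∧ valid)))) = {t2, t3, t6}
AF (EG ((send ∨ empty) ∧ (EX (¬empty ∧ valid)))): least fixpoint, start Z0 = {t2, t3, t6}, add states with every successor in Z. Already a fixed point.
Sat(AF (EG ((send ∨ empty) ∧ (EX (¬empty ∧ valid))))) = {t2, t3, t6}
t0 ∉ Sat(AF (EG ((send ∨ empty) ∧ (EX (¬empty ∧ valid))))) = {t2, t3, t6}, so the formula does not hold at t0.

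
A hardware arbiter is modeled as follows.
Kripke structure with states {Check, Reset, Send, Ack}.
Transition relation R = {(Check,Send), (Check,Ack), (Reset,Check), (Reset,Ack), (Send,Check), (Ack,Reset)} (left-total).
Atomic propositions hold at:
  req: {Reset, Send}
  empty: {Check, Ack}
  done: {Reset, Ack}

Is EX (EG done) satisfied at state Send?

EG done: greatest fixpoint, start Z0 = {Reset, Ack}, keep only states in Sat with some successor in Z. Already a fixed point.
Sat(EG done) = {Reset, Ack}
Sat(EX (EG done)) = {s : some successor in {Reset, Ack}} = {Check, Reset, Ack}
Send ∉ Sat(EX (EG done)) = {Check, Reset, Ack}, so the formula does not hold at Send.

No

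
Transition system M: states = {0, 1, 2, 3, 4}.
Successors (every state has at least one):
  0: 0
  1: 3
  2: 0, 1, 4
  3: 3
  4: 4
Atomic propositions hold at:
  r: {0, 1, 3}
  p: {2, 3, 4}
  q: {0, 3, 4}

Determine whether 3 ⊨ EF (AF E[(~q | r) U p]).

Yes

Sat(~q) = {1, 2}
Sat(~q | r) = {0, 1, 2, 3}
E[(~q | r) U p]: least fixpoint, start Z0 = Sat(p) = {2, 3, 4}, add states in Sat(~q | r) with some successor in Z. Z1 = {1, 2, 3, 4}; fixed.
Sat(E[(~q | r) U p]) = {1, 2, 3, 4}
AF E[(~q | r) U p]: least fixpoint, start Z0 = {1, 2, 3, 4}, add states with every successor in Z. Already a fixed point.
Sat(AF E[(~q | r) U p]) = {1, 2, 3, 4}
EF (AF E[(~q | r) U p]): least fixpoint, start Z0 = {1, 2, 3, 4}, add states with some successor in Z. Already a fixed point.
Sat(EF (AF E[(~q | r) U p])) = {1, 2, 3, 4}
3 ∈ Sat(EF (AF E[(~q | r) U p])) = {1, 2, 3, 4}, so the formula holds at 3.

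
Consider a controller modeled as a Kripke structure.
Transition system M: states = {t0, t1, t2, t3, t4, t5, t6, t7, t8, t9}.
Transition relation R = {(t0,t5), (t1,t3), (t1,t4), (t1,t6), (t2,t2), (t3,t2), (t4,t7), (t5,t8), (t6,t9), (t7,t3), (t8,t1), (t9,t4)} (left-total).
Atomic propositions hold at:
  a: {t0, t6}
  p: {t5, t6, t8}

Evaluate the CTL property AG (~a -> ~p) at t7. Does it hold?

Yes

Sat(~a) = {t1, t2, t3, t4, t5, t7, t8, t9}
Sat(~p) = {t0, t1, t2, t3, t4, t7, t9}
Sat(~a -> ~p) = {t0, t1, t2, t3, t4, t6, t7, t9}
AG (~a -> ~p): greatest fixpoint, start Z0 = {t0, t1, t2, t3, t4, t6, t7, t9}, keep only states in Sat with every successor in Z. Z1 = {t1, t2, t3, t4, t6, t7, t9}; fixed.
Sat(AG (~a -> ~p)) = {t1, t2, t3, t4, t6, t7, t9}
t7 ∈ Sat(AG (~a -> ~p)) = {t1, t2, t3, t4, t6, t7, t9}, so the formula holds at t7.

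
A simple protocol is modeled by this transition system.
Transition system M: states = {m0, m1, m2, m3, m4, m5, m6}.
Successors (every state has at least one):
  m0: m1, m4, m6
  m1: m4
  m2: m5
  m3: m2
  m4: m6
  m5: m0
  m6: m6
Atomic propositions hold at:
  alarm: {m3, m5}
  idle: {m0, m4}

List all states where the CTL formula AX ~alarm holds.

{m0, m1, m3, m4, m5, m6}

Sat(~alarm) = {m0, m1, m2, m4, m6}
Sat(AX ~alarm) = {s : every successor in {m0, m1, m2, m4, m6}} = {m0, m1, m3, m4, m5, m6}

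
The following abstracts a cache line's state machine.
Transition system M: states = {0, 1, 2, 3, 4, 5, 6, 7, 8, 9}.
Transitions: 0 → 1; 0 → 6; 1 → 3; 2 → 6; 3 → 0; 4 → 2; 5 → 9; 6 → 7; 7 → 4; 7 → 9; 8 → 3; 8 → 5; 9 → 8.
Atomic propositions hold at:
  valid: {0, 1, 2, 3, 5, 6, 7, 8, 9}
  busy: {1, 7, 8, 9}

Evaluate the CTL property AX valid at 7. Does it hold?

No

Sat(AX valid) = {s : every successor in {0, 1, 2, 3, 5, 6, 7, 8, 9}} = {0, 1, 2, 3, 4, 5, 6, 8, 9}
7 ∉ Sat(AX valid) = {0, 1, 2, 3, 4, 5, 6, 8, 9}, so the formula does not hold at 7.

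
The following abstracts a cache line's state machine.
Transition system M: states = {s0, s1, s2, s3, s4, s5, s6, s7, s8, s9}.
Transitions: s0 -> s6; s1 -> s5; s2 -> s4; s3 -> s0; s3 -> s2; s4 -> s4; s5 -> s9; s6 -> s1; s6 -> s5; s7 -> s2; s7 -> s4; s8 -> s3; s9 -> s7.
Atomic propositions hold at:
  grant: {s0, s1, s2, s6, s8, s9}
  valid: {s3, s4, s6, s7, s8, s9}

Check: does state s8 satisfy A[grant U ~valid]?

No

Sat(~valid) = {s0, s1, s2, s5}
A[grant U ~valid]: least fixpoint, start Z0 = Sat(~valid) = {s0, s1, s2, s5}, add states in Sat(grant) with every successor in Z. Z1 = {s0, s1, s2, s5, s6}; fixed.
Sat(A[grant U ~valid]) = {s0, s1, s2, s5, s6}
s8 ∉ Sat(A[grant U ~valid]) = {s0, s1, s2, s5, s6}, so the formula does not hold at s8.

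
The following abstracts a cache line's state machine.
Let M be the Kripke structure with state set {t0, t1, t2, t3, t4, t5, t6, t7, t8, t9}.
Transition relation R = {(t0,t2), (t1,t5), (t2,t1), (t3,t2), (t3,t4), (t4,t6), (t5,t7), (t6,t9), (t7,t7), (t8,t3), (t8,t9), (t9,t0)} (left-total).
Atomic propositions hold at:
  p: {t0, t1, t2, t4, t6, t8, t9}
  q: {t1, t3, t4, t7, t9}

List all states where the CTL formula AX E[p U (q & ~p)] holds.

{t5, t7}

Sat(~p) = {t3, t5, t7}
Sat(q & ~p) = {t3, t7}
E[p U (q & ~p)]: least fixpoint, start Z0 = Sat((q & ~p)) = {t3, t7}, add states in Sat(p) with some successor in Z. Z1 = {t3, t7, t8}; fixed.
Sat(E[p U (q & ~p)]) = {t3, t7, t8}
Sat(AX E[p U (q & ~p)]) = {s : every successor in {t3, t7, t8}} = {t5, t7}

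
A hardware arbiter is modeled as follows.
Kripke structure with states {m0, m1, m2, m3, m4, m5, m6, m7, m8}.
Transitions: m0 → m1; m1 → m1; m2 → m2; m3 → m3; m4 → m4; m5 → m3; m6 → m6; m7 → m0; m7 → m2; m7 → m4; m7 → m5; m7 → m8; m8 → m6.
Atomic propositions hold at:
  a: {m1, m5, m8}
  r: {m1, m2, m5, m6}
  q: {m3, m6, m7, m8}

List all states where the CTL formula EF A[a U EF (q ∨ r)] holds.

Sat(q ∨ r) = {m1, m2, m3, m5, m6, m7, m8}
EF (q ∨ r): least fixpoint, start Z0 = {m1, m2, m3, m5, m6, m7, m8}, add states with some successor in Z. Z1 = {m0, m1, m2, m3, m5, m6, m7, m8}; fixed.
Sat(EF (q ∨ r)) = {m0, m1, m2, m3, m5, m6, m7, m8}
A[a U EF (q ∨ r)]: least fixpoint, start Z0 = Sat(EF (q ∨ r)) = {m0, m1, m2, m3, m5, m6, m7, m8}, add states in Sat(a) with every successor in Z. Already a fixed point.
Sat(A[a U EF (q ∨ r)]) = {m0, m1, m2, m3, m5, m6, m7, m8}
EF A[a U EF (q ∨ r)]: least fixpoint, start Z0 = {m0, m1, m2, m3, m5, m6, m7, m8}, add states with some successor in Z. Already a fixed point.
Sat(EF A[a U EF (q ∨ r)]) = {m0, m1, m2, m3, m5, m6, m7, m8}

{m0, m1, m2, m3, m5, m6, m7, m8}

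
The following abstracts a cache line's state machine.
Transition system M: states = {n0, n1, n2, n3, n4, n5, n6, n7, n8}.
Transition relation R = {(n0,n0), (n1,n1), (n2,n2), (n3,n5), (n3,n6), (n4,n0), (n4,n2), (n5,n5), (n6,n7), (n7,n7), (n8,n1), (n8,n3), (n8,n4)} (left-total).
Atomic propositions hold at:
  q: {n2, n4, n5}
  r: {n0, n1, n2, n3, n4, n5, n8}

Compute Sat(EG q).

{n2, n4, n5}

EG q: greatest fixpoint, start Z0 = {n2, n4, n5}, keep only states in Sat with some successor in Z. Already a fixed point.
Sat(EG q) = {n2, n4, n5}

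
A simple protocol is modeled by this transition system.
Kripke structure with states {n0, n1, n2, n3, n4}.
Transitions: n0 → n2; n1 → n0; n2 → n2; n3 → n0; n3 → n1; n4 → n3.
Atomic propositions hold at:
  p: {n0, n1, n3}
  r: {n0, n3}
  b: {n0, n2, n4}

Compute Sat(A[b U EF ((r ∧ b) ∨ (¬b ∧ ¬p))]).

{n0, n1, n3, n4}

Sat(r ∧ b) = {n0}
Sat(¬b) = {n1, n3}
Sat(¬p) = {n2, n4}
Sat(¬b ∧ ¬p) = ∅
Sat((r ∧ b) ∨ (¬b ∧ ¬p)) = {n0}
EF ((r ∧ b) ∨ (¬b ∧ ¬p)): least fixpoint, start Z0 = {n0}, add states with some successor in Z. Z1 = {n0, n1, n3}; Z2 = {n0, n1, n3, n4}; fixed.
Sat(EF ((r ∧ b) ∨ (¬b ∧ ¬p))) = {n0, n1, n3, n4}
A[b U EF ((r ∧ b) ∨ (¬b ∧ ¬p))]: least fixpoint, start Z0 = Sat(EF ((r ∧ b) ∨ (¬b ∧ ¬p))) = {n0, n1, n3, n4}, add states in Sat(b) with every successor in Z. Already a fixed point.
Sat(A[b U EF ((r ∧ b) ∨ (¬b ∧ ¬p))]) = {n0, n1, n3, n4}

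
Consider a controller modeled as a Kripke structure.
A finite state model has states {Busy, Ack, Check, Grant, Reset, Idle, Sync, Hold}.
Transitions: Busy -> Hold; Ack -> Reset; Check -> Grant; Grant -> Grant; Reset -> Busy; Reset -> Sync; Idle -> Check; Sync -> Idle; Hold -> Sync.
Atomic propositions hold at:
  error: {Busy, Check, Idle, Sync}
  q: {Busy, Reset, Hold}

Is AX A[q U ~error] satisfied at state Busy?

Sat(~error) = {Ack, Grant, Reset, Hold}
A[q U ~error]: least fixpoint, start Z0 = Sat(~error) = {Ack, Grant, Reset, Hold}, add states in Sat(q) with every successor in Z. Z1 = {Busy, Ack, Grant, Reset, Hold}; fixed.
Sat(A[q U ~error]) = {Busy, Ack, Grant, Reset, Hold}
Sat(AX A[q U ~error]) = {s : every successor in {Busy, Ack, Grant, Reset, Hold}} = {Busy, Ack, Check, Grant}
Busy ∈ Sat(AX A[q U ~error]) = {Busy, Ack, Check, Grant}, so the formula holds at Busy.

Yes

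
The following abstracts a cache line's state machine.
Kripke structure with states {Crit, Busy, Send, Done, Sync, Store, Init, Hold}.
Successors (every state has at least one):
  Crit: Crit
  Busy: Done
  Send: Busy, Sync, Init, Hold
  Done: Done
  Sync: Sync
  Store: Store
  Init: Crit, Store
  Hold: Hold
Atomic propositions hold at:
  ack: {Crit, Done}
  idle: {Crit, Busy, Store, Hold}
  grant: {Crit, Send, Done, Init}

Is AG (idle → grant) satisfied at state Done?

Sat(idle → grant) = {Crit, Send, Done, Sync, Init}
AG (idle → grant): greatest fixpoint, start Z0 = {Crit, Send, Done, Sync, Init}, keep only states in Sat with every successor in Z. Z1 = {Crit, Done, Sync}; fixed.
Sat(AG (idle → grant)) = {Crit, Done, Sync}
Done ∈ Sat(AG (idle → grant)) = {Crit, Done, Sync}, so the formula holds at Done.

Yes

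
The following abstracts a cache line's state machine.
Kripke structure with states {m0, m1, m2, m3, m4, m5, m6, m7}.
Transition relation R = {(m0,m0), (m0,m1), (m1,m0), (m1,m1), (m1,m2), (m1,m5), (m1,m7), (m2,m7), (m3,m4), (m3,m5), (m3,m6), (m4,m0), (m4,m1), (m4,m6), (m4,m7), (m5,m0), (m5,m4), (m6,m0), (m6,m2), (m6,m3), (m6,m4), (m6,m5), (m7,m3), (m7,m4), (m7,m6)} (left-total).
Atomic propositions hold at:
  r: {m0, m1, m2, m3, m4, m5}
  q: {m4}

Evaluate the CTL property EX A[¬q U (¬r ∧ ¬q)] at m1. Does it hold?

Sat(¬q) = {m0, m1, m2, m3, m5, m6, m7}
Sat(¬r) = {m6, m7}
Sat(¬r ∧ ¬q) = {m6, m7}
A[¬q U (¬r ∧ ¬q)]: least fixpoint, start Z0 = Sat((¬r ∧ ¬q)) = {m6, m7}, add states in Sat(¬q) with every successor in Z. Z1 = {m2, m6, m7}; fixed.
Sat(A[¬q U (¬r ∧ ¬q)]) = {m2, m6, m7}
Sat(EX A[¬q U (¬r ∧ ¬q)]) = {s : some successor in {m2, m6, m7}} = {m1, m2, m3, m4, m6, m7}
m1 ∈ Sat(EX A[¬q U (¬r ∧ ¬q)]) = {m1, m2, m3, m4, m6, m7}, so the formula holds at m1.

Yes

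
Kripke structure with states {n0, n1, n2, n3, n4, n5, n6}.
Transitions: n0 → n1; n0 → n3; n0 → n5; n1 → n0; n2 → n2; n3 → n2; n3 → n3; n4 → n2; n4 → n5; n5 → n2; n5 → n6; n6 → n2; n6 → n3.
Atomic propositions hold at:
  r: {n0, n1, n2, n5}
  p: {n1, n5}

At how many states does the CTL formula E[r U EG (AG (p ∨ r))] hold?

Sat(p ∨ r) = {n0, n1, n2, n5}
AG (p ∨ r): greatest fixpoint, start Z0 = {n0, n1, n2, n5}, keep only states in Sat with every successor in Z. Z1 = {n1, n2}; Z2 = {n2}; fixed.
Sat(AG (p ∨ r)) = {n2}
EG (AG (p ∨ r)): greatest fixpoint, start Z0 = {n2}, keep only states in Sat with some successor in Z. Already a fixed point.
Sat(EG (AG (p ∨ r))) = {n2}
E[r U EG (AG (p ∨ r))]: least fixpoint, start Z0 = Sat(EG (AG (p ∨ r))) = {n2}, add states in Sat(r) with some successor in Z. Z1 = {n2, n5}; Z2 = {n0, n2, n5}; Z3 = {n0, n1, n2, n5}; fixed.
Sat(E[r U EG (AG (p ∨ r))]) = {n0, n1, n2, n5}
|Sat(E[r U EG (AG (p ∨ r))])| = |{n0, n1, n2, n5}| = 4.

4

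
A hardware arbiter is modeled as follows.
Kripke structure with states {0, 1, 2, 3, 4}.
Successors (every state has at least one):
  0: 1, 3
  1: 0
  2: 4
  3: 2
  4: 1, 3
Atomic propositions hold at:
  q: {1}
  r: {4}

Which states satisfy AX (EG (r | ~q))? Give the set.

Sat(~q) = {0, 2, 3, 4}
Sat(r | ~q) = {0, 2, 3, 4}
EG (r | ~q): greatest fixpoint, start Z0 = {0, 2, 3, 4}, keep only states in Sat with some successor in Z. Already a fixed point.
Sat(EG (r | ~q)) = {0, 2, 3, 4}
Sat(AX (EG (r | ~q))) = {s : every successor in {0, 2, 3, 4}} = {1, 2, 3}

{1, 2, 3}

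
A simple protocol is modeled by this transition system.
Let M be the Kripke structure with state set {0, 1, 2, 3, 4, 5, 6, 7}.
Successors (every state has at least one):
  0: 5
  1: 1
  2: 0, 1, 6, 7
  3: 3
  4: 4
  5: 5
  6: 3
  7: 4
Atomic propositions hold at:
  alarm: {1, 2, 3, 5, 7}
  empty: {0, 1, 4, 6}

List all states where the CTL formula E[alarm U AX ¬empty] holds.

Sat(¬empty) = {2, 3, 5, 7}
Sat(AX ¬empty) = {s : every successor in {2, 3, 5, 7}} = {0, 3, 5, 6}
E[alarm U AX ¬empty]: least fixpoint, start Z0 = Sat(AX ¬empty) = {0, 3, 5, 6}, add states in Sat(alarm) with some successor in Z. Z1 = {0, 2, 3, 5, 6}; fixed.
Sat(E[alarm U AX ¬empty]) = {0, 2, 3, 5, 6}

{0, 2, 3, 5, 6}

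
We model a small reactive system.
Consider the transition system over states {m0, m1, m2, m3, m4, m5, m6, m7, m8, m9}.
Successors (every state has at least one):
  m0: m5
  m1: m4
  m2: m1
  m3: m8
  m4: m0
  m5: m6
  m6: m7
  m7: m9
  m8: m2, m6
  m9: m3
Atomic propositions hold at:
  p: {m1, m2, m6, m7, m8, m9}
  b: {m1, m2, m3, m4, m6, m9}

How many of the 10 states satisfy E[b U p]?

7

E[b U p]: least fixpoint, start Z0 = Sat(p) = {m1, m2, m6, m7, m8, m9}, add states in Sat(b) with some successor in Z. Z1 = {m1, m2, m3, m6, m7, m8, m9}; fixed.
Sat(E[b U p]) = {m1, m2, m3, m6, m7, m8, m9}
|Sat(E[b U p])| = |{m1, m2, m3, m6, m7, m8, m9}| = 7.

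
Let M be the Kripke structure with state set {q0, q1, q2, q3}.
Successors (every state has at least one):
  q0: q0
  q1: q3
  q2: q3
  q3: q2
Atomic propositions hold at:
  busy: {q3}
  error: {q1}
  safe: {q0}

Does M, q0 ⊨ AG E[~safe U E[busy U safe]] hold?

Sat(~safe) = {q1, q2, q3}
E[busy U safe]: least fixpoint, start Z0 = Sat(safe) = {q0}, add states in Sat(busy) with some successor in Z. Already a fixed point.
Sat(E[busy U safe]) = {q0}
E[~safe U E[busy U safe]]: least fixpoint, start Z0 = Sat(E[busy U safe]) = {q0}, add states in Sat(~safe) with some successor in Z. Already a fixed point.
Sat(E[~safe U E[busy U safe]]) = {q0}
AG E[~safe U E[busy U safe]]: greatest fixpoint, start Z0 = {q0}, keep only states in Sat with every successor in Z. Already a fixed point.
Sat(AG E[~safe U E[busy U safe]]) = {q0}
q0 ∈ Sat(AG E[~safe U E[busy U safe]]) = {q0}, so the formula holds at q0.

Yes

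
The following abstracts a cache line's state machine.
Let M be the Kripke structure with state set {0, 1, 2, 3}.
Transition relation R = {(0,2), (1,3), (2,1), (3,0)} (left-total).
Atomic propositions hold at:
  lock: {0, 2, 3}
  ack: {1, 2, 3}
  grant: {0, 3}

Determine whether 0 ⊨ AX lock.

Yes

Sat(AX lock) = {s : every successor in {0, 2, 3}} = {0, 1, 3}
0 ∈ Sat(AX lock) = {0, 1, 3}, so the formula holds at 0.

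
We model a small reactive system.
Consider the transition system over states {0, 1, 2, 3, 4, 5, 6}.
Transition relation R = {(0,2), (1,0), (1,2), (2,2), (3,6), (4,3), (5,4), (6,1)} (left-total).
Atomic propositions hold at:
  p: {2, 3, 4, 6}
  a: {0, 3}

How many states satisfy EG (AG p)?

1

AG p: greatest fixpoint, start Z0 = {2, 3, 4, 6}, keep only states in Sat with every successor in Z. Z1 = {2, 3, 4}; Z2 = {2, 4}; Z3 = {2}; fixed.
Sat(AG p) = {2}
EG (AG p): greatest fixpoint, start Z0 = {2}, keep only states in Sat with some successor in Z. Already a fixed point.
Sat(EG (AG p)) = {2}
|Sat(EG (AG p))| = |{2}| = 1.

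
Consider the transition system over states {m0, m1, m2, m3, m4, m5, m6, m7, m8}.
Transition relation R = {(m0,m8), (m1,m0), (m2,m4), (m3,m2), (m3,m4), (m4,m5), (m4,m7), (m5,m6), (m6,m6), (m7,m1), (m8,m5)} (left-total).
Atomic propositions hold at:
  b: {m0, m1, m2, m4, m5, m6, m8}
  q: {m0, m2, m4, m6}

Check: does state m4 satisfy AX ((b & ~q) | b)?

Sat(~q) = {m1, m3, m5, m7, m8}
Sat(b & ~q) = {m1, m5, m8}
Sat((b & ~q) | b) = {m0, m1, m2, m4, m5, m6, m8}
Sat(AX ((b & ~q) | b)) = {s : every successor in {m0, m1, m2, m4, m5, m6, m8}} = {m0, m1, m2, m3, m5, m6, m7, m8}
m4 ∉ Sat(AX ((b & ~q) | b)) = {m0, m1, m2, m3, m5, m6, m7, m8}, so the formula does not hold at m4.

No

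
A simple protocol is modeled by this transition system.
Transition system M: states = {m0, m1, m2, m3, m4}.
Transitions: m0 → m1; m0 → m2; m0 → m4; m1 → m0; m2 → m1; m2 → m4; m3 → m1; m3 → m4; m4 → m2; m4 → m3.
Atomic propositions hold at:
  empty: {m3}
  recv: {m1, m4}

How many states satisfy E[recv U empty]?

2

E[recv U empty]: least fixpoint, start Z0 = Sat(empty) = {m3}, add states in Sat(recv) with some successor in Z. Z1 = {m3, m4}; fixed.
Sat(E[recv U empty]) = {m3, m4}
|Sat(E[recv U empty])| = |{m3, m4}| = 2.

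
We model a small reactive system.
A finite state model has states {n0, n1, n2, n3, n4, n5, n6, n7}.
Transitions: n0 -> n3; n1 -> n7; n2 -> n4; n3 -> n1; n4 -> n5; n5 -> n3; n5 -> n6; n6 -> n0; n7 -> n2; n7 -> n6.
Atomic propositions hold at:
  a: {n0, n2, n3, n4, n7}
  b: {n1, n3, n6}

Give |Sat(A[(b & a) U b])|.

Sat(b & a) = {n3}
A[(b & a) U b]: least fixpoint, start Z0 = Sat(b) = {n1, n3, n6}, add states in Sat(b & a) with every successor in Z. Already a fixed point.
Sat(A[(b & a) U b]) = {n1, n3, n6}
|Sat(A[(b & a) U b])| = |{n1, n3, n6}| = 3.

3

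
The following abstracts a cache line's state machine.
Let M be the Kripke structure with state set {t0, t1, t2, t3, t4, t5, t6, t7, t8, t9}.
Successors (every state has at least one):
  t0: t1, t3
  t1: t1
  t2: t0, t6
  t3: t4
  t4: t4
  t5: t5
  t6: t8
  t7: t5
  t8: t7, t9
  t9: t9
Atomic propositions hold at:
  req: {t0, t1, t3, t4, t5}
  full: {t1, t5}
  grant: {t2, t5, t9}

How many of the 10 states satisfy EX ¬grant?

Sat(¬grant) = {t0, t1, t3, t4, t6, t7, t8}
Sat(EX ¬grant) = {s : some successor in {t0, t1, t3, t4, t6, t7, t8}} = {t0, t1, t2, t3, t4, t6, t8}
|Sat(EX ¬grant)| = |{t0, t1, t2, t3, t4, t6, t8}| = 7.

7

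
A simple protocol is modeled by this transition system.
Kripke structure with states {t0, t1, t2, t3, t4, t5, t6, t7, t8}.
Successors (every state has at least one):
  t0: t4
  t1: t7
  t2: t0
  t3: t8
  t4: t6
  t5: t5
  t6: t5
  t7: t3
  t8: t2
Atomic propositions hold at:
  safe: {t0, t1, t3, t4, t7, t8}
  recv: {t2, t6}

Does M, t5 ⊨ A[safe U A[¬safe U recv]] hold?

No

Sat(¬safe) = {t2, t5, t6}
A[¬safe U recv]: least fixpoint, start Z0 = Sat(recv) = {t2, t6}, add states in Sat(¬safe) with every successor in Z. Already a fixed point.
Sat(A[¬safe U recv]) = {t2, t6}
A[safe U A[¬safe U recv]]: least fixpoint, start Z0 = Sat(A[¬safe U recv]) = {t2, t6}, add states in Sat(safe) with every successor in Z. Z1 = {t2, t4, t6, t8}; Z2 = {t0, t2, t3, t4, t6, t8}; Z3 = {t0, t2, t3, t4, t6, t7, t8}; Z4 = {t0, t1, t2, t3, t4, t6, t7, t8}; fixed.
Sat(A[safe U A[¬safe U recv]]) = {t0, t1, t2, t3, t4, t6, t7, t8}
t5 ∉ Sat(A[safe U A[¬safe U recv]]) = {t0, t1, t2, t3, t4, t6, t7, t8}, so the formula does not hold at t5.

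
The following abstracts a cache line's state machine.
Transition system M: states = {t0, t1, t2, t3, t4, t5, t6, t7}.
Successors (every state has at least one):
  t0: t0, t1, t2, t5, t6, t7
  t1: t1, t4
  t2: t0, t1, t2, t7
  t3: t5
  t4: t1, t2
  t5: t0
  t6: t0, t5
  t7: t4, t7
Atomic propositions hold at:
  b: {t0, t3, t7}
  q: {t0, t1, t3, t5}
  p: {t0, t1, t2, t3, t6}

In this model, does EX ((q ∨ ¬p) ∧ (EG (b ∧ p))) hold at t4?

No

Sat(¬p) = {t4, t5, t7}
Sat(q ∨ ¬p) = {t0, t1, t3, t4, t5, t7}
Sat(b ∧ p) = {t0, t3}
EG (b ∧ p): greatest fixpoint, start Z0 = {t0, t3}, keep only states in Sat with some successor in Z. Z1 = {t0}; fixed.
Sat(EG (b ∧ p)) = {t0}
Sat((q ∨ ¬p) ∧ (EG (b ∧ p))) = {t0}
Sat(EX ((q ∨ ¬p) ∧ (EG (b ∧ p)))) = {s : some successor in {t0}} = {t0, t2, t5, t6}
t4 ∉ Sat(EX ((q ∨ ¬p) ∧ (EG (b ∧ p)))) = {t0, t2, t5, t6}, so the formula does not hold at t4.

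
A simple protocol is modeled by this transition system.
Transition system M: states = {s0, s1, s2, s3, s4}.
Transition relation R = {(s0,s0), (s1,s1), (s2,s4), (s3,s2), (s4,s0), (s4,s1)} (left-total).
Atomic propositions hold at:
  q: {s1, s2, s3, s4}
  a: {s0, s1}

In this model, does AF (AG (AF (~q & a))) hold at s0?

Sat(~q) = {s0}
Sat(~q & a) = {s0}
AF (~q & a): least fixpoint, start Z0 = {s0}, add states with every successor in Z. Already a fixed point.
Sat(AF (~q & a)) = {s0}
AG (AF (~q & a)): greatest fixpoint, start Z0 = {s0}, keep only states in Sat with every successor in Z. Already a fixed point.
Sat(AG (AF (~q & a))) = {s0}
AF (AG (AF (~q & a))): least fixpoint, start Z0 = {s0}, add states with every successor in Z. Already a fixed point.
Sat(AF (AG (AF (~q & a)))) = {s0}
s0 ∈ Sat(AF (AG (AF (~q & a)))) = {s0}, so the formula holds at s0.

Yes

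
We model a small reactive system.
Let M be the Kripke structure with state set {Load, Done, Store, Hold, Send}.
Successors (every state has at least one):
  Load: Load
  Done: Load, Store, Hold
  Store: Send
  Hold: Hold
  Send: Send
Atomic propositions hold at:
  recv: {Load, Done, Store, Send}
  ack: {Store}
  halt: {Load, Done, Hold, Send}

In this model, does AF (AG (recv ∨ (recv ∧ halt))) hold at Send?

Sat(recv ∧ halt) = {Load, Done, Send}
Sat(recv ∨ (recv ∧ halt)) = {Load, Done, Store, Send}
AG (recv ∨ (recv ∧ halt)): greatest fixpoint, start Z0 = {Load, Done, Store, Send}, keep only states in Sat with every successor in Z. Z1 = {Load, Store, Send}; fixed.
Sat(AG (recv ∨ (recv ∧ halt))) = {Load, Store, Send}
AF (AG (recv ∨ (recv ∧ halt))): least fixpoint, start Z0 = {Load, Store, Send}, add states with every successor in Z. Already a fixed point.
Sat(AF (AG (recv ∨ (recv ∧ halt)))) = {Load, Store, Send}
Send ∈ Sat(AF (AG (recv ∨ (recv ∧ halt)))) = {Load, Store, Send}, so the formula holds at Send.

Yes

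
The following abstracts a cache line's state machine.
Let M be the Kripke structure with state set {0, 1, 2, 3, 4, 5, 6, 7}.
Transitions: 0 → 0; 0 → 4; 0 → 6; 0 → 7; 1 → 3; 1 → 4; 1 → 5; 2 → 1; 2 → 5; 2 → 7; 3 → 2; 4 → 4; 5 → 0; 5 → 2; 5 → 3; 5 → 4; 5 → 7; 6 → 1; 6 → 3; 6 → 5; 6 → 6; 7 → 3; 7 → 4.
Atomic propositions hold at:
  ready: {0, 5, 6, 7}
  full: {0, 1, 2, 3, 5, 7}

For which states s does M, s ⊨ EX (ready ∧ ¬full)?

Sat(¬full) = {4, 6}
Sat(ready ∧ ¬full) = {6}
Sat(EX (ready ∧ ¬full)) = {s : some successor in {6}} = {0, 6}

{0, 6}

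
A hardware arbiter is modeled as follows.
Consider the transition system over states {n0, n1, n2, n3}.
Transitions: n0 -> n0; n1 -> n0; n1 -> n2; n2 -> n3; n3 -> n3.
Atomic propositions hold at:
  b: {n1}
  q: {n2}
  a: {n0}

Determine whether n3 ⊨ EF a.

EF a: least fixpoint, start Z0 = {n0}, add states with some successor in Z. Z1 = {n0, n1}; fixed.
Sat(EF a) = {n0, n1}
n3 ∉ Sat(EF a) = {n0, n1}, so the formula does not hold at n3.

No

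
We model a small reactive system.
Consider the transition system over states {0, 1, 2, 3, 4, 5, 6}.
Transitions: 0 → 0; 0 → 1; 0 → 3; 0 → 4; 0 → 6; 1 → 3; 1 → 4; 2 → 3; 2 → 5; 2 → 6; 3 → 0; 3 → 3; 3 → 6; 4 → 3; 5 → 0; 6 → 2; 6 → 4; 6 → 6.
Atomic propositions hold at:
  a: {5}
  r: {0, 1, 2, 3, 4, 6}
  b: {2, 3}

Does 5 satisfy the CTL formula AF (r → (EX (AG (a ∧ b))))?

Sat(a ∧ b) = ∅
AG (a ∧ b): greatest fixpoint, start Z0 = ∅, keep only states in Sat with every successor in Z. Already a fixed point.
Sat(AG (a ∧ b)) = ∅
Sat(EX (AG (a ∧ b))) = {s : some successor in ∅} = ∅
Sat(r → (EX (AG (a ∧ b)))) = {5}
AF (r → (EX (AG (a ∧ b)))): least fixpoint, start Z0 = {5}, add states with every successor in Z. Already a fixed point.
Sat(AF (r → (EX (AG (a ∧ b))))) = {5}
5 ∈ Sat(AF (r → (EX (AG (a ∧ b))))) = {5}, so the formula holds at 5.

Yes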